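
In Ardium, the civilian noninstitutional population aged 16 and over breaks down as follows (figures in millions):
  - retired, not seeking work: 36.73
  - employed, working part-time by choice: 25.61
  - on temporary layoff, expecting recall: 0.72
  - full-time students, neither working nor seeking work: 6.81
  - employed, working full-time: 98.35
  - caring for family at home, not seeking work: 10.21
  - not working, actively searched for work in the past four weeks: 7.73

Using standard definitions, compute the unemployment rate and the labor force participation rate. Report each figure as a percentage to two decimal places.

Unemployment rate ≈ 6.38%; labor force participation rate ≈ 71.13%.

Employed = 25.61 + 98.35 = 123.96 million.
Unemployed = 0.72 + 7.73 = 8.45 million (jobless and actively searching, or on temporary layoff).
Labor force = 123.96 + 8.45 = 132.41 million.
Not in labor force = 36.73 + 6.81 + 10.21 = 53.75 million (those not working and not actively searching are outside the labor force).
Civilian working-age population = 132.41 + 53.75 = 186.16 million.
Unemployment rate = 8.45 / 132.41 = 6.38%.
Labor force participation rate = 132.41 / 186.16 = 71.13%.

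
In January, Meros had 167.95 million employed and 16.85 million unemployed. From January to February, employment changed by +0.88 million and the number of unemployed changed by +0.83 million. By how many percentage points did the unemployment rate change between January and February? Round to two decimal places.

The unemployment rate changed by +0.36 percentage points.

January: labor force = 167.95 + 16.85 = 184.80; u = 16.85/184.80 = 9.12%.
February: labor force = 168.83 + 17.68 = 186.51; u = 17.68/186.51 = 9.48%.
Change = 9.48% − 9.12% = +0.36 pp.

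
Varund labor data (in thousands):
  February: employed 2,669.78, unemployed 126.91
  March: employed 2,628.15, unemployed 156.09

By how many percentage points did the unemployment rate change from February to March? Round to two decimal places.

February: labor force = 2,669.78 + 126.91 = 2,796.69; u = 126.91/2,796.69 = 4.54%.
March: labor force = 2,628.15 + 156.09 = 2,784.24; u = 156.09/2,784.24 = 5.61%.
Change = 5.61% − 4.54% = +1.07 pp.

The unemployment rate changed by +1.07 percentage points.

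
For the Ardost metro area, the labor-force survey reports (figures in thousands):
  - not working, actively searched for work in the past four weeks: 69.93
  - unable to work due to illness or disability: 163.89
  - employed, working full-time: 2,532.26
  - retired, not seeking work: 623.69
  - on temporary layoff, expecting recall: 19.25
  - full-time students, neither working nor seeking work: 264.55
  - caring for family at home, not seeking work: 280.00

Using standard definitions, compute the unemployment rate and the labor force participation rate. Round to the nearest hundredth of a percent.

Employed = 2,532.26 thousand.
Unemployed = 69.93 + 19.25 = 89.18 thousand (jobless and actively searching, or on temporary layoff).
Labor force = 2,532.26 + 89.18 = 2,621.44 thousand.
Not in labor force = 163.89 + 623.69 + 264.55 + 280.00 = 1,332.13 thousand (those not working and not actively searching are outside the labor force).
Civilian working-age population = 2,621.44 + 1,332.13 = 3,953.57 thousand.
Unemployment rate = 89.18 / 2,621.44 = 3.40%.
Labor force participation rate = 2,621.44 / 3,953.57 = 66.31%.

Unemployment rate ≈ 3.40%; labor force participation rate ≈ 66.31%.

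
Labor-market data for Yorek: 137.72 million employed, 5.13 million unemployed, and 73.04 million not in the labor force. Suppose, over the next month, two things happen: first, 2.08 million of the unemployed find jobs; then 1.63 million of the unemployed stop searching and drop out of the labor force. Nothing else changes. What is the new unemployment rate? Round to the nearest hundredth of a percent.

Initially, labor force = 137.72 + 5.13 = 142.85 million, so u = 5.13/142.85 = 3.59%.
After the first change, unemployed falls and employed rises by 2.08; labor force unchanged → E = 139.80, U = 3.05, labor force = 142.85 million.
After the second change, unemployed and labor force both fall by 1.63 → E = 139.80, U = 1.42, labor force = 141.22 million.
New unemployment rate = 1.42 / 141.22 = 1.01%.

New unemployment rate ≈ 1.01%.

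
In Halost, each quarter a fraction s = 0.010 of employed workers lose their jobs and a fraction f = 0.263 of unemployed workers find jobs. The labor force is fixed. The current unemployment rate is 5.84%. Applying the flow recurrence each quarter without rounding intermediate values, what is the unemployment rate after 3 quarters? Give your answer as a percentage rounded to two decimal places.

Unemployment rate after three quarters ≈ 4.50%.

With a fixed labor force, u_{t+1} = u_t + s·(1−u_t) − f·u_t = u_t·(1−s−f) + s.
Here 1−s−f = 0.727 and s = 0.010.
u_1 = 0.058400 × 0.727 + 0.010 = 0.052457.
u_2 = 0.052457 × 0.727 + 0.010 = 0.048136.
u_3 = 0.048136 × 0.727 + 0.010 = 0.044995.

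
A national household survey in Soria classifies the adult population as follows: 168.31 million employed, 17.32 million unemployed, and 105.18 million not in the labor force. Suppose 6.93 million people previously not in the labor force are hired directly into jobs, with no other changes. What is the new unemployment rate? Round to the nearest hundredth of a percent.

Initially, labor force = 168.31 + 17.32 = 185.63 million, so u = 17.32/185.63 = 9.33%.
After the change, employed and labor force both rise by 6.93; unemployed unchanged → E = 175.24, U = 17.32, labor force = 192.56 million.
New unemployment rate = 17.32 / 192.56 = 8.99%.

New unemployment rate ≈ 8.99%.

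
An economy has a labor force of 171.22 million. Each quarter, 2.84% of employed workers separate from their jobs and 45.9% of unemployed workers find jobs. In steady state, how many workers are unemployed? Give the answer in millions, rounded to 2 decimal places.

About 9.98 million are unemployed in steady state.

Steady-state unemployment rate u* = s/(s+f) = 2.84/(2.84+45.9) = 0.058268.
Unemployed = u* × labor force = 0.058268 × 171.22 ≈ 9.98 million.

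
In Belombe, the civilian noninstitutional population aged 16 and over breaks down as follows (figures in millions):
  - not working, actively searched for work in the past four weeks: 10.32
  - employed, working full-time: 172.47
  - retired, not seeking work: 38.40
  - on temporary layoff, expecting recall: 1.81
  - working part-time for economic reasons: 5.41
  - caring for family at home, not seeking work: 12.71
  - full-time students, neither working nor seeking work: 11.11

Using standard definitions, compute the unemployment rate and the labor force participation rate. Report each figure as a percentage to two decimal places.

Unemployment rate ≈ 6.38%; labor force participation rate ≈ 75.33%.

Employed = 172.47 + 5.41 = 177.88 million (anyone who worked, including part-time for economic reasons, counts as employed).
Unemployed = 10.32 + 1.81 = 12.13 million (jobless and actively searching, or on temporary layoff).
Labor force = 177.88 + 12.13 = 190.01 million.
Not in labor force = 38.40 + 12.71 + 11.11 = 62.22 million (those not working and not actively searching are outside the labor force).
Civilian working-age population = 190.01 + 62.22 = 252.23 million.
Unemployment rate = 12.13 / 190.01 = 6.38%.
Labor force participation rate = 190.01 / 252.23 = 75.33%.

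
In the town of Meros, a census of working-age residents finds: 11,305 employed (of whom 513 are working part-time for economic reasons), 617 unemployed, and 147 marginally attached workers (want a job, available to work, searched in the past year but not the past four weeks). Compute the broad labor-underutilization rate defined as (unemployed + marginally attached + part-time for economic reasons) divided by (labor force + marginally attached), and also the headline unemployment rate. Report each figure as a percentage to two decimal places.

Broad underutilization rate ≈ 10.58%; headline unemployment rate ≈ 5.18%.

Labor force = 11,305 + 617 = 11,922.
Numerator = 617 + 147 + 513 = 1,277.
Denominator = 11,922 + 147 = 12,069.
Broad rate = 1,277 / 12,069 = 10.58%.
Headline unemployment rate = 617 / 11,922 = 5.18%.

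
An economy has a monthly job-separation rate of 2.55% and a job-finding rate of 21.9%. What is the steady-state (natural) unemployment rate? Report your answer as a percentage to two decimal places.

At steady state the flows balance: s·E = f·U, so U/(E+U) = s/(s+f).
u* = 2.55 / (2.55 + 21.9) = 2.55 / 24.45 = 10.43%.

Steady-state unemployment rate ≈ 10.43%.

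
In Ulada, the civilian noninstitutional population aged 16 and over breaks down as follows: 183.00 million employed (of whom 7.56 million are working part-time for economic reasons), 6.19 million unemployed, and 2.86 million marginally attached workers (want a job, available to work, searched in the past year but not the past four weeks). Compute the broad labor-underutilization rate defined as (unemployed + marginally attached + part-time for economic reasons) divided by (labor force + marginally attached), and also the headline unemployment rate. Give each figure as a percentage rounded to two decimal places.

Labor force = 183.00 + 6.19 = 189.19 million.
Numerator = 6.19 + 2.86 + 7.56 = 16.61 million.
Denominator = 189.19 + 2.86 = 192.05 million.
Broad rate = 16.61 / 192.05 = 8.65%.
Headline unemployment rate = 6.19 / 189.19 = 3.27%.

Broad underutilization rate ≈ 8.65%; headline unemployment rate ≈ 3.27%.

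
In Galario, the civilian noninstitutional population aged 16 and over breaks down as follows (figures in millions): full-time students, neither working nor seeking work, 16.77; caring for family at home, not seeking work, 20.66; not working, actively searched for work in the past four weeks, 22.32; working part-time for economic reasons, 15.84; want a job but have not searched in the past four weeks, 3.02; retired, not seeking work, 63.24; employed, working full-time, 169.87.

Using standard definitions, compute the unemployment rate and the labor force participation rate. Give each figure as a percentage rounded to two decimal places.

Employed = 15.84 + 169.87 = 185.71 million (anyone who worked, including part-time for economic reasons, counts as employed).
Unemployed = 22.32 million.
Labor force = 185.71 + 22.32 = 208.03 million.
Not in labor force = 16.77 + 20.66 + 3.02 + 63.24 = 103.69 million (those not working and not actively searching are outside the labor force — including those who want a job but have given up searching).
Civilian working-age population = 208.03 + 103.69 = 311.72 million.
Unemployment rate = 22.32 / 208.03 = 10.73%.
Labor force participation rate = 208.03 / 311.72 = 66.74%.

Unemployment rate ≈ 10.73%; labor force participation rate ≈ 66.74%.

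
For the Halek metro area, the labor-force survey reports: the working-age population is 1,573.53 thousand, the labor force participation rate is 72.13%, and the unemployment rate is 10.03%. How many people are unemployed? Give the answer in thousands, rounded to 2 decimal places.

Labor force = 0.7213 × 1,573.53 = 1,134.99 thousand.
Unemployed = 0.1003 × 1,134.99 ≈ 113.84 thousand.

About 113.84 thousand are unemployed.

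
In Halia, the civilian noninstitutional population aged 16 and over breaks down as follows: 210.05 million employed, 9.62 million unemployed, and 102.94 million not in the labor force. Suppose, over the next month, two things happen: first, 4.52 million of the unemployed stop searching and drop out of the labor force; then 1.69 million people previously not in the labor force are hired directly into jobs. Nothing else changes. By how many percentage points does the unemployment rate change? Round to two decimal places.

Initially, labor force = 210.05 + 9.62 = 219.67 million, so u = 9.62/219.67 = 4.38%.
After the first change, unemployed and labor force both fall by 4.52 → E = 210.05, U = 5.10, labor force = 215.15 million.
After the second change, employed and labor force both rise by 1.69; unemployed unchanged → E = 211.74, U = 5.10, labor force = 216.84 million.
New unemployment rate = 5.10 / 216.84 = 2.35%.
Change = 2.35% − 4.38% = −2.03 percentage points.

The unemployment rate changes by −2.03 percentage points.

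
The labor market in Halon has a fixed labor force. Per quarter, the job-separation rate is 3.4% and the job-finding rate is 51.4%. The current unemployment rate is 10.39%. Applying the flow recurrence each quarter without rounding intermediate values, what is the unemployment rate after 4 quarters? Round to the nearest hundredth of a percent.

Unemployment rate after four quarters ≈ 6.38%.

With a fixed labor force, u_{t+1} = u_t + s·(1−u_t) − f·u_t = u_t·(1−s−f) + s.
Here 1−s−f = 0.452 and s = 0.034.
u_1 = 0.103900 × 0.452 + 0.034 = 0.080963.
u_2 = 0.080963 × 0.452 + 0.034 = 0.070595.
u_3 = 0.070595 × 0.452 + 0.034 = 0.065909.
u_4 = 0.065909 × 0.452 + 0.034 = 0.063791.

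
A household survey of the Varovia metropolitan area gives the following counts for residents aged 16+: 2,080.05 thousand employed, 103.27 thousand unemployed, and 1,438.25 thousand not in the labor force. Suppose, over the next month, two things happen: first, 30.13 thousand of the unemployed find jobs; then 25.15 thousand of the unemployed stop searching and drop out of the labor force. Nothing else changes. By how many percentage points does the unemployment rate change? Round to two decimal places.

Initially, labor force = 2,080.05 + 103.27 = 2,183.32 thousand, so u = 103.27/2,183.32 = 4.73%.
After the first change, unemployed falls and employed rises by 30.13; labor force unchanged → E = 2,110.18, U = 73.14, labor force = 2,183.32 thousand.
After the second change, unemployed and labor force both fall by 25.15 → E = 2,110.18, U = 47.99, labor force = 2,158.17 thousand.
New unemployment rate = 47.99 / 2,158.17 = 2.22%.
Change = 2.22% − 4.73% = −2.51 percentage points.

The unemployment rate changes by −2.51 percentage points.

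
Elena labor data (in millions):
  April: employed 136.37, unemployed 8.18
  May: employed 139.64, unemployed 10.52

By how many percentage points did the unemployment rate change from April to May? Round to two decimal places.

The unemployment rate changed by +1.35 percentage points.

April: labor force = 136.37 + 8.18 = 144.55; u = 8.18/144.55 = 5.66%.
May: labor force = 139.64 + 10.52 = 150.16; u = 10.52/150.16 = 7.01%.
Change = 7.01% − 5.66% = +1.35 pp.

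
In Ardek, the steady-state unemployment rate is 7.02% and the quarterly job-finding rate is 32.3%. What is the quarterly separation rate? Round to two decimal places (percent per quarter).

From u* = s/(s+f): s = u·f/(1−u).
s = 0.0702 × 32.3 / (1 − 0.0702) = 2.2675 / 0.9298 ≈ 2.44% per quarter.

Separation rate ≈ 2.44% per quarter.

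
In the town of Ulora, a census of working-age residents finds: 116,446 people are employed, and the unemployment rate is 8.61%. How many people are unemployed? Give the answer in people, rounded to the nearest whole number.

About 10,971 are unemployed.

Let U be the number unemployed. The labor force is E + U, and U/(E+U) = 0.0861.
So U = 0.0861 × 116,446 / (1 − 0.0861) = 10026.00 / 0.9139 ≈ 10,971.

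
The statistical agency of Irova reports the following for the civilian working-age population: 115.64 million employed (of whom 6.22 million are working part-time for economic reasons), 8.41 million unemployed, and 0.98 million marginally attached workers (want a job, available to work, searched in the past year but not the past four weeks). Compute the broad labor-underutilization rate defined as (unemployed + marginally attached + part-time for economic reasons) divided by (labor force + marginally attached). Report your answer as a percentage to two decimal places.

Labor force = 115.64 + 8.41 = 124.05 million.
Numerator = 8.41 + 0.98 + 6.22 = 15.61 million.
Denominator = 124.05 + 0.98 = 125.03 million.
Broad rate = 15.61 / 125.03 = 12.49%.

Broad underutilization rate ≈ 12.49%.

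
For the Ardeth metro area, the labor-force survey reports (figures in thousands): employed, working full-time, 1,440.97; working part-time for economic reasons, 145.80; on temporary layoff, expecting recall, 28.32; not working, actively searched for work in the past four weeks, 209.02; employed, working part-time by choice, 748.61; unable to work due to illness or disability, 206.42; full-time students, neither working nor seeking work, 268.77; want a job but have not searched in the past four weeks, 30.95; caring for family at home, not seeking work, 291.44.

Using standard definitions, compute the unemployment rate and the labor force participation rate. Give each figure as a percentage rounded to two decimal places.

Employed = 1,440.97 + 145.80 + 748.61 = 2,335.38 thousand (anyone who worked, including part-time for economic reasons, counts as employed).
Unemployed = 28.32 + 209.02 = 237.34 thousand (jobless and actively searching, or on temporary layoff).
Labor force = 2,335.38 + 237.34 = 2,572.72 thousand.
Not in labor force = 206.42 + 268.77 + 30.95 + 291.44 = 797.58 thousand (those not working and not actively searching are outside the labor force — including those who want a job but have given up searching).
Civilian working-age population = 2,572.72 + 797.58 = 3,370.30 thousand.
Unemployment rate = 237.34 / 2,572.72 = 9.23%.
Labor force participation rate = 2,572.72 / 3,370.30 = 76.34%.

Unemployment rate ≈ 9.23%; labor force participation rate ≈ 76.34%.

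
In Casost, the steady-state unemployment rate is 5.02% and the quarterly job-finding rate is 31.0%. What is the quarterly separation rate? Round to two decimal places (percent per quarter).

Separation rate ≈ 1.64% per quarter.

From u* = s/(s+f): s = u·f/(1−u).
s = 0.0502 × 31.0 / (1 − 0.0502) = 1.5562 / 0.9498 ≈ 1.64% per quarter.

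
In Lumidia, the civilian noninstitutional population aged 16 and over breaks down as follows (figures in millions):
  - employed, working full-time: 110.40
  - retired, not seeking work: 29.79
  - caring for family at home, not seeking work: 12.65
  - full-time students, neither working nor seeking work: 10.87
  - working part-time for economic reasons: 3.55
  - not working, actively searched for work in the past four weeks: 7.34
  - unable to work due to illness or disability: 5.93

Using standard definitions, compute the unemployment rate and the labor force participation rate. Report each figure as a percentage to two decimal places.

Unemployment rate ≈ 6.05%; labor force participation rate ≈ 67.19%.

Employed = 110.40 + 3.55 = 113.95 million (anyone who worked, including part-time for economic reasons, counts as employed).
Unemployed = 7.34 million.
Labor force = 113.95 + 7.34 = 121.29 million.
Not in labor force = 29.79 + 12.65 + 10.87 + 5.93 = 59.24 million (those not working and not actively searching are outside the labor force).
Civilian working-age population = 121.29 + 59.24 = 180.53 million.
Unemployment rate = 7.34 / 121.29 = 6.05%.
Labor force participation rate = 121.29 / 180.53 = 67.19%.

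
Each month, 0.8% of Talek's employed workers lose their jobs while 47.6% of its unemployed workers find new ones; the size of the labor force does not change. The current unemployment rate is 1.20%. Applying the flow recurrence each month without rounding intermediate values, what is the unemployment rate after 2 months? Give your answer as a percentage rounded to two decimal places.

With a fixed labor force, u_{t+1} = u_t + s·(1−u_t) − f·u_t = u_t·(1−s−f) + s.
Here 1−s−f = 0.516 and s = 0.008.
u_1 = 0.012000 × 0.516 + 0.008 = 0.014192.
u_2 = 0.014192 × 0.516 + 0.008 = 0.015323.

Unemployment rate after two months ≈ 1.53%.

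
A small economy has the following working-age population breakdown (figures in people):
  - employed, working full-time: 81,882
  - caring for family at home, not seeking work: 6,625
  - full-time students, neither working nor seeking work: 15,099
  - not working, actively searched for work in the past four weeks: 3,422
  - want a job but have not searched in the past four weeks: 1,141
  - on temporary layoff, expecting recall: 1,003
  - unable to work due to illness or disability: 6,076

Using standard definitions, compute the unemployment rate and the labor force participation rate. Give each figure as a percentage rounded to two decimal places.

Unemployment rate ≈ 5.13%; labor force participation rate ≈ 74.89%.

Employed = 81,882.
Unemployed = 3,422 + 1,003 = 4,425 (jobless and actively searching, or on temporary layoff).
Labor force = 81,882 + 4,425 = 86,307.
Not in labor force = 6,625 + 15,099 + 1,141 + 6,076 = 28,941 (those not working and not actively searching are outside the labor force — including those who want a job but have given up searching).
Civilian working-age population = 86,307 + 28,941 = 115,248.
Unemployment rate = 4,425 / 86,307 = 5.13%.
Labor force participation rate = 86,307 / 115,248 = 74.89%.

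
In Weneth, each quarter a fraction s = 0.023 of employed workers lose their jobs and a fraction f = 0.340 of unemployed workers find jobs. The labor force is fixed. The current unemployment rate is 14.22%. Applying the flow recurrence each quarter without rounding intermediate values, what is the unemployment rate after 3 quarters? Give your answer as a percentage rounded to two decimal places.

With a fixed labor force, u_{t+1} = u_t + s·(1−u_t) − f·u_t = u_t·(1−s−f) + s.
Here 1−s−f = 0.637 and s = 0.023.
u_1 = 0.142200 × 0.637 + 0.023 = 0.113581.
u_2 = 0.113581 × 0.637 + 0.023 = 0.095351.
u_3 = 0.095351 × 0.637 + 0.023 = 0.083739.

Unemployment rate after three quarters ≈ 8.37%.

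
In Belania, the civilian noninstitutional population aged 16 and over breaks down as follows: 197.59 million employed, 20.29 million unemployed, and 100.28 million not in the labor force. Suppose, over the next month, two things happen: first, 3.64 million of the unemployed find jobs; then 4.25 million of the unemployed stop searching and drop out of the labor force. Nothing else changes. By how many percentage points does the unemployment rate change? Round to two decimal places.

Initially, labor force = 197.59 + 20.29 = 217.88 million, so u = 20.29/217.88 = 9.31%.
After the first change, unemployed falls and employed rises by 3.64; labor force unchanged → E = 201.23, U = 16.65, labor force = 217.88 million.
After the second change, unemployed and labor force both fall by 4.25 → E = 201.23, U = 12.40, labor force = 213.63 million.
New unemployment rate = 12.40 / 213.63 = 5.80%.
Change = 5.80% − 9.31% = −3.51 percentage points.

The unemployment rate changes by −3.51 percentage points.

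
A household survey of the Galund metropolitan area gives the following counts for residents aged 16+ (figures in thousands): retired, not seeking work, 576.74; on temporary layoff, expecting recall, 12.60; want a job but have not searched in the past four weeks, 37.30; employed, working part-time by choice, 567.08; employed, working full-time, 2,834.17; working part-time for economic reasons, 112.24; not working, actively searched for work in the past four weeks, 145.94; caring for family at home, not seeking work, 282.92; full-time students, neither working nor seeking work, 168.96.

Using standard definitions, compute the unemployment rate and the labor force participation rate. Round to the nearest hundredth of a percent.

Unemployment rate ≈ 4.32%; labor force participation rate ≈ 77.50%.

Employed = 567.08 + 2,834.17 + 112.24 = 3,513.49 thousand (anyone who worked, including part-time for economic reasons, counts as employed).
Unemployed = 12.60 + 145.94 = 158.54 thousand (jobless and actively searching, or on temporary layoff).
Labor force = 3,513.49 + 158.54 = 3,672.03 thousand.
Not in labor force = 576.74 + 37.30 + 282.92 + 168.96 = 1,065.92 thousand (those not working and not actively searching are outside the labor force — including those who want a job but have given up searching).
Civilian working-age population = 3,672.03 + 1,065.92 = 4,737.95 thousand.
Unemployment rate = 158.54 / 3,672.03 = 4.32%.
Labor force participation rate = 3,672.03 / 4,737.95 = 77.50%.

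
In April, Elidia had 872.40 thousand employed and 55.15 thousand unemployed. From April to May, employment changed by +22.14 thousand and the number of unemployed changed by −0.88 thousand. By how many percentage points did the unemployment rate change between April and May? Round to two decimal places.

The unemployment rate changed by −0.23 percentage points.

April: labor force = 872.40 + 55.15 = 927.55; u = 55.15/927.55 = 5.95%.
May: labor force = 894.54 + 54.27 = 948.81; u = 54.27/948.81 = 5.72%.
Change = 5.72% − 5.95% = −0.23 pp.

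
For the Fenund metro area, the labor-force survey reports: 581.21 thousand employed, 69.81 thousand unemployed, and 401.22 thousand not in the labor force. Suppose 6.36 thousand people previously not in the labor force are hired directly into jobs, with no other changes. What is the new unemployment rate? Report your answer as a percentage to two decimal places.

Initially, labor force = 581.21 + 69.81 = 651.02 thousand, so u = 69.81/651.02 = 10.72%.
After the change, employed and labor force both rise by 6.36; unemployed unchanged → E = 587.57, U = 69.81, labor force = 657.38 thousand.
New unemployment rate = 69.81 / 657.38 = 10.62%.

New unemployment rate ≈ 10.62%.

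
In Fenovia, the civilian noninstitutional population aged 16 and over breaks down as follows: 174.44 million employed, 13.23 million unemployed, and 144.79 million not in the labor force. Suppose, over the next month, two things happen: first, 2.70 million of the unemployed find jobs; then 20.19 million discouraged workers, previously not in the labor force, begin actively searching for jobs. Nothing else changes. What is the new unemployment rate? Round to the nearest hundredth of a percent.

New unemployment rate ≈ 14.78%.

Initially, labor force = 174.44 + 13.23 = 187.67 million, so u = 13.23/187.67 = 7.05%.
After the first change, unemployed falls and employed rises by 2.70; labor force unchanged → E = 177.14, U = 10.53, labor force = 187.67 million.
After the second change, unemployed and labor force both rise by 20.19 → E = 177.14, U = 30.72, labor force = 207.86 million.
New unemployment rate = 30.72 / 207.86 = 14.78%.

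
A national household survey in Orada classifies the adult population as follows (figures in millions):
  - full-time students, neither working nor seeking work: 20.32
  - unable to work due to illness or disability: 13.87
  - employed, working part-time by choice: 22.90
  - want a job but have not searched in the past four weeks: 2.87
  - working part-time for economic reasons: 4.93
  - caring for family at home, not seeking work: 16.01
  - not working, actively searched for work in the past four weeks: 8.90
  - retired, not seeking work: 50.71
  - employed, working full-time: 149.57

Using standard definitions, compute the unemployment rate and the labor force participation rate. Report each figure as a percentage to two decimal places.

Employed = 22.90 + 4.93 + 149.57 = 177.40 million (anyone who worked, including part-time for economic reasons, counts as employed).
Unemployed = 8.90 million.
Labor force = 177.40 + 8.90 = 186.30 million.
Not in labor force = 20.32 + 13.87 + 2.87 + 16.01 + 50.71 = 103.78 million (those not working and not actively searching are outside the labor force — including those who want a job but have given up searching).
Civilian working-age population = 186.30 + 103.78 = 290.08 million.
Unemployment rate = 8.90 / 186.30 = 4.78%.
Labor force participation rate = 186.30 / 290.08 = 64.22%.

Unemployment rate ≈ 4.78%; labor force participation rate ≈ 64.22%.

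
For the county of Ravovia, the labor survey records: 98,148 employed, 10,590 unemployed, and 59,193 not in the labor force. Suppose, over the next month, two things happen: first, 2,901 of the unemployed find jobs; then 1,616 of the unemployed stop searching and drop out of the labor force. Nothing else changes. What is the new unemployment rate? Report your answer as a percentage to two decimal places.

Initially, labor force = 98,148 + 10,590 = 108,738, so u = 10,590/108,738 = 9.74%.
After the first change, unemployed falls and employed rises by 2,901; labor force unchanged → E = 101,049, U = 7,689, labor force = 108,738.
After the second change, unemployed and labor force both fall by 1,616 → E = 101,049, U = 6,073, labor force = 107,122.
New unemployment rate = 6,073 / 107,122 = 5.67%.

New unemployment rate ≈ 5.67%.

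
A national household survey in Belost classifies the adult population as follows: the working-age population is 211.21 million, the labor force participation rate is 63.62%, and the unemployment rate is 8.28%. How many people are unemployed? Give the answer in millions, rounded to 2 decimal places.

About 11.13 million are unemployed.

Labor force = 0.6362 × 211.21 = 134.37 million.
Unemployed = 0.0828 × 134.37 ≈ 11.13 million.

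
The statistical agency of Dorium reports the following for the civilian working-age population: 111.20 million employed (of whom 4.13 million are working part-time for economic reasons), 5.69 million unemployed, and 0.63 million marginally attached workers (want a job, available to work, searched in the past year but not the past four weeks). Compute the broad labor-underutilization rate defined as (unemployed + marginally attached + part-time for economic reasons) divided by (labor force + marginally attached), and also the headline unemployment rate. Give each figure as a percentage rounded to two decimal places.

Broad underutilization rate ≈ 8.89%; headline unemployment rate ≈ 4.87%.

Labor force = 111.20 + 5.69 = 116.89 million.
Numerator = 5.69 + 0.63 + 4.13 = 10.45 million.
Denominator = 116.89 + 0.63 = 117.52 million.
Broad rate = 10.45 / 117.52 = 8.89%.
Headline unemployment rate = 5.69 / 116.89 = 4.87%.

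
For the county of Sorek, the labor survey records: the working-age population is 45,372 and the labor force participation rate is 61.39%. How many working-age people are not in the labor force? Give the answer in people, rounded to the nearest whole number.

About 17,518 are not in the labor force.

Share not in the labor force = 1 − 0.6139 = 0.3861.
Not in labor force = 0.3861 × 45,372 ≈ 17,518.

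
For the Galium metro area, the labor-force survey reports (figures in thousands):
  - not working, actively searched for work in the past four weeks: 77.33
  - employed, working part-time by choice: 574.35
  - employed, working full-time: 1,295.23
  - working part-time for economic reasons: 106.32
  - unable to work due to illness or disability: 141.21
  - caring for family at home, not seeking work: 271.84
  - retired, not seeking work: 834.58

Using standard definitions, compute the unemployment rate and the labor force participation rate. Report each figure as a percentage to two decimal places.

Employed = 574.35 + 1,295.23 + 106.32 = 1,975.90 thousand (anyone who worked, including part-time for economic reasons, counts as employed).
Unemployed = 77.33 thousand.
Labor force = 1,975.90 + 77.33 = 2,053.23 thousand.
Not in labor force = 141.21 + 271.84 + 834.58 = 1,247.63 thousand (those not working and not actively searching are outside the labor force).
Civilian working-age population = 2,053.23 + 1,247.63 = 3,300.86 thousand.
Unemployment rate = 77.33 / 2,053.23 = 3.77%.
Labor force participation rate = 2,053.23 / 3,300.86 = 62.20%.

Unemployment rate ≈ 3.77%; labor force participation rate ≈ 62.20%.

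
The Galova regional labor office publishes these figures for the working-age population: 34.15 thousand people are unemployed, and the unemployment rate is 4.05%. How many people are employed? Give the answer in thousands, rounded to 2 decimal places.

About 809.06 thousand are employed.

Labor force = U / u = 34.15 / 0.0405 ≈ 843.21 thousand.
Employed = labor force − unemployed = 843.21 − 34.15 = 809.06 thousand.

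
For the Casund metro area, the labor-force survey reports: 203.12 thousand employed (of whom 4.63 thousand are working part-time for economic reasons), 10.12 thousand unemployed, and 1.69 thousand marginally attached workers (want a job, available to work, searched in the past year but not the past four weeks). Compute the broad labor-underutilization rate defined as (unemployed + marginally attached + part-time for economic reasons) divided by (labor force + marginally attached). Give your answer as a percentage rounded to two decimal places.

Labor force = 203.12 + 10.12 = 213.24 thousand.
Numerator = 10.12 + 1.69 + 4.63 = 16.44 thousand.
Denominator = 213.24 + 1.69 = 214.93 thousand.
Broad rate = 16.44 / 214.93 = 7.65%.

Broad underutilization rate ≈ 7.65%.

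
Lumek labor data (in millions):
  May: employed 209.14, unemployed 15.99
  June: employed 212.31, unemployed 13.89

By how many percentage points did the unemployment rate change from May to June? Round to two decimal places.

The unemployment rate changed by −0.96 percentage points.

May: labor force = 209.14 + 15.99 = 225.13; u = 15.99/225.13 = 7.10%.
June: labor force = 212.31 + 13.89 = 226.20; u = 13.89/226.20 = 6.14%.
Change = 6.14% − 7.10% = −0.96 pp.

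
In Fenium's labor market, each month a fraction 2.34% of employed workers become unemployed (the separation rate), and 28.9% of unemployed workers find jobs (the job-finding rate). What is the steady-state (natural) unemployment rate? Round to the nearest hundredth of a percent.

Steady-state unemployment rate ≈ 7.49%.

At steady state the flows balance: s·E = f·U, so U/(E+U) = s/(s+f).
u* = 2.34 / (2.34 + 28.9) = 2.34 / 31.24 = 7.49%.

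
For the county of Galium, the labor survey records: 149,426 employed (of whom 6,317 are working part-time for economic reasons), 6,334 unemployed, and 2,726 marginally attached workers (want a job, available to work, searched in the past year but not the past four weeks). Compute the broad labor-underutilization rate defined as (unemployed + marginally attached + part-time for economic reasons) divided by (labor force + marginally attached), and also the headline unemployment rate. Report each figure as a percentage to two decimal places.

Labor force = 149,426 + 6,334 = 155,760.
Numerator = 6,334 + 2,726 + 6,317 = 15,377.
Denominator = 155,760 + 2,726 = 158,486.
Broad rate = 15,377 / 158,486 = 9.70%.
Headline unemployment rate = 6,334 / 155,760 = 4.07%.

Broad underutilization rate ≈ 9.70%; headline unemployment rate ≈ 4.07%.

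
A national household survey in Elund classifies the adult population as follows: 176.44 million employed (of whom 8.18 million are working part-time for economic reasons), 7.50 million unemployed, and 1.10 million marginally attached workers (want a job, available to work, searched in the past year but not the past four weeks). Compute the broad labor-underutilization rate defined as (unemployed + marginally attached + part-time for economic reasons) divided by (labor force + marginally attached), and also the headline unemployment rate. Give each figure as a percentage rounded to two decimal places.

Broad underutilization rate ≈ 9.07%; headline unemployment rate ≈ 4.08%.

Labor force = 176.44 + 7.50 = 183.94 million.
Numerator = 7.50 + 1.10 + 8.18 = 16.78 million.
Denominator = 183.94 + 1.10 = 185.04 million.
Broad rate = 16.78 / 185.04 = 9.07%.
Headline unemployment rate = 7.50 / 183.94 = 4.08%.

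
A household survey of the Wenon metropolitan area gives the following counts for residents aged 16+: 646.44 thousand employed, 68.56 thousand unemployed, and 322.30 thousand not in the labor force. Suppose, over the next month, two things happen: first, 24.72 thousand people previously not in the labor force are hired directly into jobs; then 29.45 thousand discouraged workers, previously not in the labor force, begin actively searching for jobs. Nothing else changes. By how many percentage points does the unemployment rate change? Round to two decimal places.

Initially, labor force = 646.44 + 68.56 = 715.00 thousand, so u = 68.56/715.00 = 9.59%.
After the first change, employed and labor force both rise by 24.72; unemployed unchanged → E = 671.16, U = 68.56, labor force = 739.72 thousand.
After the second change, unemployed and labor force both rise by 29.45 → E = 671.16, U = 98.01, labor force = 769.17 thousand.
New unemployment rate = 98.01 / 769.17 = 12.74%.
Change = 12.74% − 9.59% = +3.15 percentage points.

The unemployment rate changes by +3.15 percentage points.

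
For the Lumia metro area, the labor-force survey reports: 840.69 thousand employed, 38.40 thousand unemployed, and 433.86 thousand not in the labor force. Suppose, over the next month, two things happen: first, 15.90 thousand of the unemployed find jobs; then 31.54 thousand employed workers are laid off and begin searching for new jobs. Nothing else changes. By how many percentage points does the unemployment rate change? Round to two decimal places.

The unemployment rate changes by +1.78 percentage points.

Initially, labor force = 840.69 + 38.40 = 879.09 thousand, so u = 38.40/879.09 = 4.37%.
After the first change, unemployed falls and employed rises by 15.90; labor force unchanged → E = 856.59, U = 22.50, labor force = 879.09 thousand.
After the second change, employed falls and unemployed rises by 31.54; labor force unchanged → E = 825.05, U = 54.04, labor force = 879.09 thousand.
New unemployment rate = 54.04 / 879.09 = 6.15%.
Change = 6.15% − 4.37% = +1.78 percentage points.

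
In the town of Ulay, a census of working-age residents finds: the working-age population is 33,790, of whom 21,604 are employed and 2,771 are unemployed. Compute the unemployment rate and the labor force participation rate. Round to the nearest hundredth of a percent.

Labor force = employed + unemployed = 21,604 + 2,771 = 24,375.
Unemployment rate = 2,771 / 24,375 = 11.37%.
Labor force participation rate = 24,375 / 33,790 = 72.14%.

Unemployment rate ≈ 11.37%; labor force participation rate ≈ 72.14%.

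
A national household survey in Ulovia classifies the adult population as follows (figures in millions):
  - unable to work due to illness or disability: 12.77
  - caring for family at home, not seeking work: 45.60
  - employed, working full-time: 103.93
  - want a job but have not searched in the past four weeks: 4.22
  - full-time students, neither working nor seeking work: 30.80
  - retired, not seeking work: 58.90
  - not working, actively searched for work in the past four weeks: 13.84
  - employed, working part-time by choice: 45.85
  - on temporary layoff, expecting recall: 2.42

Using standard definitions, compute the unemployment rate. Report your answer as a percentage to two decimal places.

Unemployment rate ≈ 9.79%.

Employed = 103.93 + 45.85 = 149.78 million.
Unemployed = 13.84 + 2.42 = 16.26 million (jobless and actively searching, or on temporary layoff).
Labor force = 149.78 + 16.26 = 166.04 million.
Unemployment rate = 16.26 / 166.04 = 9.79%.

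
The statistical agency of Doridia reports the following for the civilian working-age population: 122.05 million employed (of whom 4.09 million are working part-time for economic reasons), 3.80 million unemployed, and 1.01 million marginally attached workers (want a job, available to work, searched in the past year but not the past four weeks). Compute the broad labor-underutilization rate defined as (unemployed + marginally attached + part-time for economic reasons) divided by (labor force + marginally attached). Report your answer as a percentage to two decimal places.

Broad underutilization rate ≈ 7.02%.

Labor force = 122.05 + 3.80 = 125.85 million.
Numerator = 3.80 + 1.01 + 4.09 = 8.90 million.
Denominator = 125.85 + 1.01 = 126.86 million.
Broad rate = 8.90 / 126.86 = 7.02%.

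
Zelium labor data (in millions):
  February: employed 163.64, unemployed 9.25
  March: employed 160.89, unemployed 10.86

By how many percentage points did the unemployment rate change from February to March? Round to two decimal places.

February: labor force = 163.64 + 9.25 = 172.89; u = 9.25/172.89 = 5.35%.
March: labor force = 160.89 + 10.86 = 171.75; u = 10.86/171.75 = 6.32%.
Change = 6.32% − 5.35% = +0.97 pp.

The unemployment rate changed by +0.97 percentage points.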